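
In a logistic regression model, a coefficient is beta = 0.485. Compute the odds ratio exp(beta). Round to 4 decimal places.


Odds ratio = exp(beta) = exp(0.485).
= 1.6242.

1.6242


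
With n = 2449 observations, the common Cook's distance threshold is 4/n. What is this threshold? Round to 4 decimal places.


Cook's distance cutoff = 4/n = 4/2449.
= 0.0016.

0.0016


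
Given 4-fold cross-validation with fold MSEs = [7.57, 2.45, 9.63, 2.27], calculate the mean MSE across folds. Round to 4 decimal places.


Total MSE across folds = 21.9200.
CV-MSE = 21.9200/4 = 5.4800.

5.4800


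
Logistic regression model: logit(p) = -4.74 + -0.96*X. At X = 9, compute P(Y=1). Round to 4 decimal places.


Linear predictor: z = -4.74 + -0.96 * 9 = -13.3800.
P = 1/(1 + exp(13.3800)) = 1/(1 + 646934.2853) = 0.0000.

0.0000


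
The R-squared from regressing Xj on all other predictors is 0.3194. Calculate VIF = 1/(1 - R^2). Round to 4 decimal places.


Using VIF = 1/(1 - R^2_j):
1 - 0.3194 = 0.6806.
VIF = 1.4693.

1.4693


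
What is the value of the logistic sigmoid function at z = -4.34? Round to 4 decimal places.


exp(4.3400) = 76.7075.
1 + exp(-z) = 77.7075.
sigmoid = 1/77.7075 = 0.0129.

0.0129


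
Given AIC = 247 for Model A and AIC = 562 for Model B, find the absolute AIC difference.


Absolute difference = |247 - 562| = 315.
The model with lower AIC (A) is preferred.

315


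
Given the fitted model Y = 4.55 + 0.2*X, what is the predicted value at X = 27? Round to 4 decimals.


Substitute X = 27 into the equation:
Y = 4.55 + 0.2 * 27 = 4.55 + 5.4000 = 9.9500.

9.9500


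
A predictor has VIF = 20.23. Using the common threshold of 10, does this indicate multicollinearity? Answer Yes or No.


The threshold is 10.
VIF = 20.23 is >= 10.
Multicollinearity indication: Yes.

Yes


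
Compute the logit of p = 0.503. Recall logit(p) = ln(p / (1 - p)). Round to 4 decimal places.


The odds are p/(1-p) = 0.503 / 0.497 = 1.0121.
logit(p) = ln(1.0121) = 0.0120.

0.0120


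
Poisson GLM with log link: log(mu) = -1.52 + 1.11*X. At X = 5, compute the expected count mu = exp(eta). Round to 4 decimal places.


eta = -1.52 + 1.11 * 5 = 4.0300.
mu = exp(4.0300) = 56.2609.

56.2609


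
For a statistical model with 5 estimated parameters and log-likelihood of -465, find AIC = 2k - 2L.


AIC = 2k - 2*loglik = 2(5) - 2(-465).
= 10 + 930 = 940.

940


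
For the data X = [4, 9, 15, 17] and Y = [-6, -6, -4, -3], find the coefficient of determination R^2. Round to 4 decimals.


After computing the OLS fit (b0=-7.4081, b1=0.2363):
SSres = 0.9021, SStot = 6.7500.
R^2 = 1 - 0.9021/6.7500 = 0.8663.

0.8663


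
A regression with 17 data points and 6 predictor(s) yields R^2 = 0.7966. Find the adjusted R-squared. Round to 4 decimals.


Plug in: Adj R^2 = 1 - (1 - 0.7966) * 16/10.
= 1 - 0.2034 * 16/10
= 1 - 3.2544 / 10
= 1 - 0.3254 = 0.6746.

0.6746


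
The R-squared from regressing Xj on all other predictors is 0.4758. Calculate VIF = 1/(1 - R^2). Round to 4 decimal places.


Denominator: 1 - 0.4758 = 0.5242.
VIF = 1 / 0.5242 = 1.9077.

1.9077


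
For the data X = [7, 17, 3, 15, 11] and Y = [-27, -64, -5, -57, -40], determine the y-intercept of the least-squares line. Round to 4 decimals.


Compute b1 = -4.1250 from the OLS formula.
With xbar = 10.6000 and ybar = -38.6000, the intercept is:
b0 = -38.6000 - -4.1250 * 10.6000 = 5.1250.

5.1250


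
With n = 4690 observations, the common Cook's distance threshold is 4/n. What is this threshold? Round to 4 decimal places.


Using the rule of thumb:
Threshold = 4 / 4690 = 0.0009.

0.0009


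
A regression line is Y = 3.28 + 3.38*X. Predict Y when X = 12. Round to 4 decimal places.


Predicted value:
Y = 3.28 + (3.38)(12) = 3.28 + 40.5600 = 43.8400.

43.8400


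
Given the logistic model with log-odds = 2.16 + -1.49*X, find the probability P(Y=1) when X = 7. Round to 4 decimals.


Compute z = 2.16 + (-1.49)(7) = -8.2700.
exp(-z) = 3904.9490.
P = 1/(1 + 3904.9490) = 0.0003.

0.0003


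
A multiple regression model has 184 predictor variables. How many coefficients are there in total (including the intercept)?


Total coefficients = number of predictors + 1 (for the intercept).
= 184 + 1 = 185.

185


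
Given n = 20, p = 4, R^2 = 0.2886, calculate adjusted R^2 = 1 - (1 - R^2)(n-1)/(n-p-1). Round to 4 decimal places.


Plug in: Adj R^2 = 1 - (1 - 0.2886) * 19/15.
= 1 - 0.7114 * 19/15
= 1 - 13.5166 / 15
= 1 - 0.9011 = 0.0989.

0.0989


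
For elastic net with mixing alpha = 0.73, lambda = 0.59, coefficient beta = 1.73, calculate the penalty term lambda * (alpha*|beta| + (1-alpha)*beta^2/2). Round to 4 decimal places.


alpha * |beta| = 0.73 * 1.73 = 1.2629.
(1-alpha) * beta^2/2 = 0.27 * 2.9929/2 = 0.4040.
Total = 0.59 * (1.2629 + 0.4040) = 0.9835.

0.9835


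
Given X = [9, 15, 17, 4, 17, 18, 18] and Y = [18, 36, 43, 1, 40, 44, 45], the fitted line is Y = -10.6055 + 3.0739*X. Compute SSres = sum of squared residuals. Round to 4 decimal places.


For each point, residual = actual - predicted.
Residuals: [0.9404, 0.4970, 1.3492, -0.6901, -1.6508, -0.7247, 0.2753].
Sum of squared residuals = 6.7541.

6.7541


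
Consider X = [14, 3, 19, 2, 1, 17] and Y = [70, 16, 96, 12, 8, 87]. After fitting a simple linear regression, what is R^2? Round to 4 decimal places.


The fitted line is Y = 2.0810 + 4.9377*X.
SSres = 4.1927, SStot = 8228.8333.
R^2 = 1 - SSres/SStot = 0.9995.

0.9995


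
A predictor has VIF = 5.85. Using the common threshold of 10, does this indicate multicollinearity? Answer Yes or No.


Compare VIF = 5.85 to the threshold of 10.
5.85 < 10, so the answer is No.

No


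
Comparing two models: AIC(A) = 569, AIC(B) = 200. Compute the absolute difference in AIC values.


Absolute difference = |569 - 200| = 369.
The model with lower AIC (B) is preferred.

369


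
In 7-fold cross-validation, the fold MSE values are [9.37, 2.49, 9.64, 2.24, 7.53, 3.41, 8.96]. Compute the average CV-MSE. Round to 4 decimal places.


Total MSE across folds = 43.6400.
CV-MSE = 43.6400/7 = 6.2343.

6.2343


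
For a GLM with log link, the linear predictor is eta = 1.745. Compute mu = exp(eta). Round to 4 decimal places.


The inverse log link gives:
mu = exp(1.745) = 5.7259.

5.7259


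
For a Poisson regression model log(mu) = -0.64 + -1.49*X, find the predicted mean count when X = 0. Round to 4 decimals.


Compute eta = -0.64 + -1.49 * 0 = -0.6400.
Apply inverse link: mu = e^-0.6400 = 0.5273.

0.5273


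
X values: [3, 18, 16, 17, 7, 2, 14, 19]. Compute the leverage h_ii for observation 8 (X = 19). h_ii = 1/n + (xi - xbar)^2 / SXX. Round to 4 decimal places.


n = 8, xbar = 12.0000.
SXX = sum((xi - xbar)^2) = 336.0000.
h = 1/8 + (19 - 12.0000)^2 / 336.0000 = 0.2708.

0.2708


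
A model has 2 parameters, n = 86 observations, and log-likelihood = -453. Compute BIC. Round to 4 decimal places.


k * ln(n) = 2 * ln(86) = 2 * 4.454347 = 8.908694.
-2 * loglik = -2 * (-453) = 906.
BIC = 8.908694 + 906 = 914.908694, which rounds to 914.9087.

914.9087


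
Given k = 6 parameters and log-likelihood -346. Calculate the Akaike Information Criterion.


AIC = 2*6 - 2*(-346).
= 12 + 692 = 704.

704


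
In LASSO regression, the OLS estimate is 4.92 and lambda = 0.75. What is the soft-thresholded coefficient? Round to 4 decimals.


Absolute value: |4.92| = 4.92.
Compare to lambda = 0.75.
Since |beta| > lambda, coefficient = sign(beta)*(|beta| - lambda) = 4.1700.

4.1700


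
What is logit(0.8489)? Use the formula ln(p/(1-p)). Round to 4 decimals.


1 - p = 0.1511.
p/(1-p) = 5.6181.
logit = ln(5.6181) = 1.7260.

1.7260


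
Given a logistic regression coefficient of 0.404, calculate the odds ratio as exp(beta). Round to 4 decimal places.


exp(0.404) = 1.4978.
So the odds ratio is 1.4978.

1.4978


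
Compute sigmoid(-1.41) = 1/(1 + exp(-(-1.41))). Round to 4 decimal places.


Compute exp(1.4100) = 4.0960.
Sigmoid = 1 / (1 + 4.0960) = 1 / 5.0960 = 0.1962.

0.1962


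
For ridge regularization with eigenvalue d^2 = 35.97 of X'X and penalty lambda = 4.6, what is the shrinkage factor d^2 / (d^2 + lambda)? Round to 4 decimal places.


d^2 + lambda = 35.97 + 4.6 = 40.5700.
Shrinkage factor = 35.97/40.5700 = 0.8866.

0.8866


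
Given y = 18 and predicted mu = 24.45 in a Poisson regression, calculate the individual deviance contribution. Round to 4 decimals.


First: ln(18/24.45) = -0.306258.
Then: 18 * -0.306258 = -5.512644.
y - mu = 18 - 24.45 = -6.45.
D = 2(-5.512644 - -6.45) = 1.874712, which rounds to 1.8747.

1.8747


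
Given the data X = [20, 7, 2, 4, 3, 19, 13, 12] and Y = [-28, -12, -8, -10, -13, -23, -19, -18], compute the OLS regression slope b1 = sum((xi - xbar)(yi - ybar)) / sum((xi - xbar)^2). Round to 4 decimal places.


The sample means are xbar = 10.0000 and ybar = -16.3750.
Compute S_xx = 352.0000 and S_xy = -329.0000.
Slope b1 = S_xy / S_xx = -329.0000 / 352.0000 = -0.9347.

-0.9347


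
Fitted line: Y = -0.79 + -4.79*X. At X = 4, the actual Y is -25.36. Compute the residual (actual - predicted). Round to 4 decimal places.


Fitted value at X = 4 is yhat = -0.79 + -4.79*4 = -19.9500.
Residual = -25.36 - -19.9500 = -5.4100.

-5.4100


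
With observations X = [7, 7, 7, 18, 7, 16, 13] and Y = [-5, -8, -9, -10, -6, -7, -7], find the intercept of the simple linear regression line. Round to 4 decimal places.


Compute b1 = -0.1545 from the OLS formula.
With xbar = 10.7143 and ybar = -7.4286, the intercept is:
b0 = -7.4286 - -0.1545 * 10.7143 = -5.7727.

-5.7727


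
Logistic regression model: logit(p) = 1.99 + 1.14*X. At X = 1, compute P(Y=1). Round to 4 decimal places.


Linear predictor: z = 1.99 + 1.14 * 1 = 3.1300.
P = 1/(1 + exp(-3.1300)) = 1/(1 + 0.0437) = 0.9581.

0.9581


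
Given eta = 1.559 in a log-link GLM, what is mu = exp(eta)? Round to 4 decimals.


The inverse log link gives:
mu = exp(1.559) = 4.7541.

4.7541


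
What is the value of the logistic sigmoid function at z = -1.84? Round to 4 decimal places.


First, exp(1.8400) = 6.2965.
Then sigma(z) = 1/(1 + 6.2965) = 0.1371.

0.1371


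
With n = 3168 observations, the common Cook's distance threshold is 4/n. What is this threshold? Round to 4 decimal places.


Using the rule of thumb:
Threshold = 4 / 3168 = 0.0013.

0.0013


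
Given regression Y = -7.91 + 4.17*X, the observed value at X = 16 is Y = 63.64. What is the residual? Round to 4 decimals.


Compute yhat = -7.91 + (4.17)(16) = 58.8100.
Residual = actual - predicted = 63.64 - 58.8100 = 4.8300.

4.8300


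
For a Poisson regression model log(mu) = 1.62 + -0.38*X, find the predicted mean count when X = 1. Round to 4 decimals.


Compute eta = 1.62 + -0.38 * 1 = 1.2400.
Apply inverse link: mu = e^1.2400 = 3.4556.

3.4556


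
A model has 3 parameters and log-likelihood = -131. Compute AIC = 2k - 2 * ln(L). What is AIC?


AIC = 2*3 - 2*(-131).
= 6 + 262 = 268.

268


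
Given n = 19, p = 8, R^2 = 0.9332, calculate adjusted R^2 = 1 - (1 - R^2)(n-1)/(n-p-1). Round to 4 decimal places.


Adjusted R^2 = 1 - (1 - R^2) * (n-1)/(n-p-1).
(1 - R^2) = 0.0668.
(n-1)/(n-p-1) = 18/10.
(1 - R^2) * (n-1) = 0.0668 * 18 = 1.2024.
Divide by (n-p-1): 1.2024 / 10 = 0.1202.
Adj R^2 = 1 - 0.1202 = 0.8798.

0.8798


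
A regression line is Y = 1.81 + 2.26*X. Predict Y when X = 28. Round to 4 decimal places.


Predicted value:
Y = 1.81 + (2.26)(28) = 1.81 + 63.2800 = 65.0900.

65.0900


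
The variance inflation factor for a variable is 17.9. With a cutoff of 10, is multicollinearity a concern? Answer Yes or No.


The threshold is 10.
VIF = 17.9 is >= 10.
Multicollinearity indication: Yes.

Yes


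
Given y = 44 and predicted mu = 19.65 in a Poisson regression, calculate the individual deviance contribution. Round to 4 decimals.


y/mu = 44/19.65 = 2.239186 (approx.), and ln(44/19.65) = 0.806112.
y * ln(y/mu) = 44 * 0.806112 = 35.468928.
y - mu = 24.35.
D = 2 * (35.468928 - 24.35) = 22.237856, which rounds to 22.2379.

22.2379


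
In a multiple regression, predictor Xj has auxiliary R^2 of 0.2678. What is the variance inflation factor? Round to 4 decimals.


Denominator: 1 - 0.2678 = 0.7322.
VIF = 1 / 0.7322 = 1.3657.

1.3657


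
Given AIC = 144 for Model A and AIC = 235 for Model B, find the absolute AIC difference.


Absolute difference = |144 - 235| = 91.
The model with lower AIC (A) is preferred.

91


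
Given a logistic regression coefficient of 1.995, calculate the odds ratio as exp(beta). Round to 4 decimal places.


The odds ratio is computed as:
OR = e^(1.995) = 7.3522.

7.3522


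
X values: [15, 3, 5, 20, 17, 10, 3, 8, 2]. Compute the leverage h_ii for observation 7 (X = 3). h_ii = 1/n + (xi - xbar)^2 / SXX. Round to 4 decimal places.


Compute xbar = 9.2222 with n = 9 observations.
SXX = 359.5556.
Leverage = 1/9 + (3 - 9.2222)^2/359.5556 = 0.2188.

0.2188


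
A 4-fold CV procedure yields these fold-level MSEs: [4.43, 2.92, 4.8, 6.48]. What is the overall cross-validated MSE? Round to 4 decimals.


Sum of fold MSEs = 18.6300.
Average = 18.6300 / 4 = 4.6575.

4.6575


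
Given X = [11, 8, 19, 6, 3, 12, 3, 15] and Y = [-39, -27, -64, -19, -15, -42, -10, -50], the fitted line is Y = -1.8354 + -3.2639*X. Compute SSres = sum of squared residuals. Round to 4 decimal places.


Compute predicted values, then residuals = yi - yhat_i.
Residuals: [-1.2617, 0.9466, -0.1505, 2.4188, -3.3729, -0.9978, 1.6271, 0.7939].
SSres = sum(residual^2) = 24.0110.

24.0110


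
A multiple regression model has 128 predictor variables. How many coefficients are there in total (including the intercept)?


Including the intercept, the model has 128 predictor coefficients + 1 intercept.
Total = 129.

129


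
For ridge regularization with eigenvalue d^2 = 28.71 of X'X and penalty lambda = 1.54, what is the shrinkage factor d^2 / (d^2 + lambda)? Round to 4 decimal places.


d^2 + lambda = 28.71 + 1.54 = 30.2500.
Shrinkage factor = 28.71/30.2500 = 0.9491.

0.9491


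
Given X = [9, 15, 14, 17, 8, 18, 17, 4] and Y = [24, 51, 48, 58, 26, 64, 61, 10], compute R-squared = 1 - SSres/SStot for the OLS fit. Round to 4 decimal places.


After computing the OLS fit (b0=-6.9646, b1=3.8992):
SSres = 27.6349, SStot = 2817.5000.
R^2 = 1 - 27.6349/2817.5000 = 0.9902.

0.9902


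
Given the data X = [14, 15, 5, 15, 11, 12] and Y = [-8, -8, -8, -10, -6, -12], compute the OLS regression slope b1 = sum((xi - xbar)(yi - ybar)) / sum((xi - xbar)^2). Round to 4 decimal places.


Calculate xbar = 12.0000, ybar = -8.6667.
S_xx = 72.0000, S_xy = -8.0000.
Using b1 = S_xy / S_xx = -8.0000 / 72.0000, we get b1 = -0.1111.

-0.1111


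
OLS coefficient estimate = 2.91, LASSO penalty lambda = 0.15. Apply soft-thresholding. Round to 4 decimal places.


Absolute value: |2.91| = 2.91.
Compare to lambda = 0.15.
Since |beta| > lambda, coefficient = sign(beta)*(|beta| - lambda) = 2.7600.

2.7600


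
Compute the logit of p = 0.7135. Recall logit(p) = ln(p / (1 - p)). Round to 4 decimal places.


Compute the odds: 0.7135/0.2865 = 2.4904.
Take the natural log: ln(2.4904) = 0.9124.

0.9124


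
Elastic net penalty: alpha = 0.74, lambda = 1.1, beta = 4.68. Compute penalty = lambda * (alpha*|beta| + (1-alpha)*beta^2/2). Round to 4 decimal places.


alpha * |beta| = 0.74 * 4.68 = 3.4632.
(1-alpha) * beta^2/2 = 0.26 * 21.9024/2 = 2.8473.
Total = 1.1 * (3.4632 + 2.8473) = 6.9416.

6.9416


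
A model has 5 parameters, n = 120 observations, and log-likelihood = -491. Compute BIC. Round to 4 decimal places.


ln(120) = 4.787492.
k * ln(n) = 5 * 4.787492 = 23.937460.
-2L = 982.
BIC = 23.937460 + 982 = 1005.937460, which rounds to 1005.9375.

1005.9375


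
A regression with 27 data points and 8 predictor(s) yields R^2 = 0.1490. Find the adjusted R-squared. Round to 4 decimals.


Adjusted R^2 = 1 - (1 - R^2) * (n-1)/(n-p-1).
(1 - R^2) = 0.8510.
(n-1)/(n-p-1) = 26/18.
(1 - R^2) * (n-1) = 0.8510 * 26 = 22.1260.
Divide by (n-p-1): 22.1260 / 18 = 1.2292.
Adj R^2 = 1 - 1.2292 = -0.2292.

-0.2292


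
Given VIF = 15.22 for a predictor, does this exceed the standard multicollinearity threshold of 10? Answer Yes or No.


Compare VIF = 15.22 to the threshold of 10.
15.22 >= 10, so the answer is Yes.

Yes


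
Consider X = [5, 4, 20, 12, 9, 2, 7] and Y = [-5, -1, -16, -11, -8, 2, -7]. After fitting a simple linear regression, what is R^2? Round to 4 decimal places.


Fit the OLS line: b0 = 1.4227, b1 = -0.9485.
SSres = 18.2680.
SStot = 217.7143.
R^2 = 1 - 18.2680/217.7143 = 0.9161.

0.9161


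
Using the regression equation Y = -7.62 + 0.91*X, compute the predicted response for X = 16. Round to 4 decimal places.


Plug X = 16 into Y = -7.62 + 0.91*X:
Y = -7.62 + 14.5600 = 6.9400.

6.9400


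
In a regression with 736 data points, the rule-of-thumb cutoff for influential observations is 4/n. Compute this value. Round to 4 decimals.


Cook's distance cutoff = 4/n = 4/736.
= 0.0054.

0.0054


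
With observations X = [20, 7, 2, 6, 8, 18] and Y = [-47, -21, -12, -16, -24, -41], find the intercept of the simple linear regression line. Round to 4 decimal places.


Compute b1 = -1.9474 from the OLS formula.
With xbar = 10.1667 and ybar = -26.8333, the intercept is:
b0 = -26.8333 - -1.9474 * 10.1667 = -7.0344.

-7.0344


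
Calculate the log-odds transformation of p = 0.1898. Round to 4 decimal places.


The odds are p/(1-p) = 0.1898 / 0.8102 = 0.2343.
logit(p) = ln(0.2343) = -1.4513.

-1.4513


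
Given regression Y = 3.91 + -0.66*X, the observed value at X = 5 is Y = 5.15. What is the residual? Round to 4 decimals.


Compute yhat = 3.91 + (-0.66)(5) = 0.6100.
Residual = actual - predicted = 5.15 - 0.6100 = 4.5400.

4.5400


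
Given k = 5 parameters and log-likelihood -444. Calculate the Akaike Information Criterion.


AIC = 2*5 - 2*(-444).
= 10 + 888 = 898.

898


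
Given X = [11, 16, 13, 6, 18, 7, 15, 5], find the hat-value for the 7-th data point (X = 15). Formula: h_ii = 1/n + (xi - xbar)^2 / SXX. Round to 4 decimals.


Compute xbar = 11.3750 with n = 8 observations.
SXX = 169.8750.
Leverage = 1/8 + (15 - 11.3750)^2/169.8750 = 0.2024.

0.2024


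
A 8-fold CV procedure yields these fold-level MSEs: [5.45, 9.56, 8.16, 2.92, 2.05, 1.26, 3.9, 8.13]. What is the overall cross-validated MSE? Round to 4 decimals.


Total MSE across folds = 41.4300.
CV-MSE = 41.4300/8 = 5.1788.

5.1788


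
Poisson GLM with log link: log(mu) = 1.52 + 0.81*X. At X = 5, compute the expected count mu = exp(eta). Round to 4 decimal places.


Compute eta = 1.52 + 0.81 * 5 = 5.5700.
Apply inverse link: mu = e^5.5700 = 262.4341.

262.4341


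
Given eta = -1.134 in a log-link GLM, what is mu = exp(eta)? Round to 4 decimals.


Apply the inverse link:
mu = e^-1.134 = 0.3217.

0.3217


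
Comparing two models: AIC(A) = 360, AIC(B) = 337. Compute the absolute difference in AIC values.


|AIC_A - AIC_B| = |360 - 337| = 23.
Model B is preferred (lower AIC).

23


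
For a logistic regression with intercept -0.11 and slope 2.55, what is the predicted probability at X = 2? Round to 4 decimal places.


z = -0.11 + 2.55 * 2 = 4.9900.
Sigmoid: P = 1 / (1 + exp(-4.9900)) = 0.9932.

0.9932


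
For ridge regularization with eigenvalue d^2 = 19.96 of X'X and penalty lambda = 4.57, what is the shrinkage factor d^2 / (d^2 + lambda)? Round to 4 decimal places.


Compute the denominator: 19.96 + 4.57 = 24.5300.
Shrinkage factor = 19.96 / 24.5300 = 0.8137.

0.8137


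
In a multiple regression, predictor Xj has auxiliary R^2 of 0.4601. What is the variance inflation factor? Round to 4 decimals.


Using VIF = 1/(1 - R^2_j):
1 - 0.4601 = 0.5399.
VIF = 1.8522.

1.8522


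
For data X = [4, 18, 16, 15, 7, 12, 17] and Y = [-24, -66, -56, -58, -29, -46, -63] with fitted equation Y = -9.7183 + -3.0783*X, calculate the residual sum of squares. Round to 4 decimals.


For each point, residual = actual - predicted.
Residuals: [-1.9685, -0.8723, 2.9711, -2.1072, 2.2664, 0.6579, -0.9506].
Sum of squared residuals = 24.3767.

24.3767


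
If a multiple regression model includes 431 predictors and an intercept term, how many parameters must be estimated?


Total coefficients = number of predictors + 1 (for the intercept).
= 431 + 1 = 432.

432


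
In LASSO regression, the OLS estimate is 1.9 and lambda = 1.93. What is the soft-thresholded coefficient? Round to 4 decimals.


|beta_OLS| = 1.9.
lambda = 1.93.
Since |beta| <= lambda, the coefficient is set to 0.
Result = 0.0000.

0.0000


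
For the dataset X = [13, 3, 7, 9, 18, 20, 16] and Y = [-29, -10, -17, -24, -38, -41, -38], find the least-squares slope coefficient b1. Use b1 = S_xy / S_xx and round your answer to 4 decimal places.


First compute the means: xbar = 12.2857, ybar = -28.1429.
Then S_xx = sum((xi - xbar)^2) = 231.4286.
S_xy = sum((xi - xbar)(yi - ybar)) = -433.7143.
b1 = S_xy / S_xx = -433.7143 / 231.4286 = -1.8741.

-1.8741


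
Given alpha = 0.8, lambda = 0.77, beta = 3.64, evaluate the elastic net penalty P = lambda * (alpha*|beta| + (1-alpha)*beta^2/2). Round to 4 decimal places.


alpha * |beta| = 0.8 * 3.64 = 2.9120.
(1-alpha) * beta^2/2 = 0.2 * 13.2496/2 = 1.3250.
Total = 0.77 * (2.9120 + 1.3250) = 3.2625.

3.2625


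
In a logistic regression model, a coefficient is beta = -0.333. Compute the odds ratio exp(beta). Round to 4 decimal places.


The odds ratio is computed as:
OR = e^(-0.333) = 0.7168.

0.7168


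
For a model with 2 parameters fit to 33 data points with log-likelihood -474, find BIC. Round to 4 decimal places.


k * ln(n) = 2 * ln(33) = 2 * 3.496508 = 6.993016.
-2 * loglik = -2 * (-474) = 948.
BIC = 6.993016 + 948 = 954.993016, which rounds to 954.9930.

954.9930


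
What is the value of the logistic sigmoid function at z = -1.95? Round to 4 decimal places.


Compute exp(1.9500) = 7.0287.
Sigmoid = 1 / (1 + 7.0287) = 1 / 8.0287 = 0.1246.

0.1246


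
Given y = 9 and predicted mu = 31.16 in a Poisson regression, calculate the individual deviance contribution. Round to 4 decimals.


y/mu = 9/31.16 = 0.288832 (approx.), and ln(9/31.16) = -1.241911.
y * ln(y/mu) = 9 * -1.241911 = -11.177199.
y - mu = -22.16.
D = 2 * (-11.177199 - -22.16) = 21.965602, which rounds to 21.9656.

21.9656


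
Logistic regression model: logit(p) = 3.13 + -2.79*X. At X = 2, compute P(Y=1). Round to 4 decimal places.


Compute z = 3.13 + (-2.79)(2) = -2.4500.
exp(-z) = 11.5883.
P = 1/(1 + 11.5883) = 0.0794.

0.0794


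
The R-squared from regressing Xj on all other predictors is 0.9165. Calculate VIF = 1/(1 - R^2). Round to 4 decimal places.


VIF = 1 / (1 - 0.9165).
= 1 / 0.0835 = 11.9760.

11.9760


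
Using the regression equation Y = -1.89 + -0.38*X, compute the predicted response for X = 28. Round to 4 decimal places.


Predicted value:
Y = -1.89 + (-0.38)(28) = -1.89 + -10.6400 = -12.5300.

-12.5300


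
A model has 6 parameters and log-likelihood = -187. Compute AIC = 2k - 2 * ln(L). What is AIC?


Compute:
2k = 2*6 = 12.
-2*loglik = -2*(-187) = 374.
AIC = 12 + 374 = 386.

386


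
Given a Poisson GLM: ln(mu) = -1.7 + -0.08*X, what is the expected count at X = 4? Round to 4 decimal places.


Compute eta = -1.7 + -0.08 * 4 = -2.0200.
Apply inverse link: mu = e^-2.0200 = 0.1327.

0.1327


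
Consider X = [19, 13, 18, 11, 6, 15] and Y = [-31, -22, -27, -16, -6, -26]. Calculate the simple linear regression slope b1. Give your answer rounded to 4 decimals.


The sample means are xbar = 13.6667 and ybar = -21.3333.
Compute S_xx = 115.3333 and S_xy = -213.6667.
Slope b1 = S_xy / S_xx = -213.6667 / 115.3333 = -1.8526.

-1.8526


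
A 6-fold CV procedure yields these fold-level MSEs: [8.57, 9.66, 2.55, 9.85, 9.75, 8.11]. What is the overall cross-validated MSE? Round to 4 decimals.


Sum of fold MSEs = 48.4900.
Average = 48.4900 / 6 = 8.0817.

8.0817


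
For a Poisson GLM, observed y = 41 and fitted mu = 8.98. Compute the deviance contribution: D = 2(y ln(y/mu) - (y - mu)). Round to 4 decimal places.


Compute y*ln(y/mu) = 41*ln(41/8.98) = 41*1.518572 = 62.261452.
y - mu = 32.02.
D = 2*(62.261452 - (32.02)) = 60.482904, which rounds to 60.4829.

60.4829


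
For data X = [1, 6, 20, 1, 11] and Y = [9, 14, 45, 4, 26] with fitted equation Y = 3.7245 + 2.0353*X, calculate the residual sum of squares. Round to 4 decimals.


Predicted values from Y = 3.7245 + 2.0353*X.
Residuals: [3.2402, -1.9363, 0.5695, -1.7598, -0.1128].
SSres = 17.6821.

17.6821


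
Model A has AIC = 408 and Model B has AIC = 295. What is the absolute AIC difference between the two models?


Compute |408 - 295| = 113.
Model B has the smaller AIC.

113


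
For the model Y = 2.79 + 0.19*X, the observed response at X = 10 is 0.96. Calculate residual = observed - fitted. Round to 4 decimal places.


Compute yhat = 2.79 + (0.19)(10) = 4.6900.
Residual = actual - predicted = 0.96 - 4.6900 = -3.7300.

-3.7300


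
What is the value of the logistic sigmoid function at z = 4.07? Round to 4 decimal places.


Compute exp(-4.0700) = 0.0171.
Sigmoid = 1 / (1 + 0.0171) = 1 / 1.0171 = 0.9832.

0.9832


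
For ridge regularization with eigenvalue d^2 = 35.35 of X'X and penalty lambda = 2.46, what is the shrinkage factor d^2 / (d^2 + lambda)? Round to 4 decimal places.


d^2 + lambda = 35.35 + 2.46 = 37.8100.
Shrinkage factor = 35.35/37.8100 = 0.9349.

0.9349


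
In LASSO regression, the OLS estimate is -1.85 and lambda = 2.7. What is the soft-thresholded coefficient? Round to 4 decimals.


Absolute value: |-1.85| = 1.85.
Compare to lambda = 2.7.
Since |beta| <= lambda, the coefficient is set to 0.

0.0000


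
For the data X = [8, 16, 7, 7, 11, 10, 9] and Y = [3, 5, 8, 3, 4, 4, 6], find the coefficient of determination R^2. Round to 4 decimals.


After computing the OLS fit (b0=4.9712, b1=-0.0264):
SSres = 19.3870, SStot = 19.4286.
R^2 = 1 - 19.3870/19.4286 = 0.0021.

0.0021


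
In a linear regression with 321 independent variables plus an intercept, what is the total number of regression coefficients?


Including the intercept, the model has 321 predictor coefficients + 1 intercept.
Total = 322.

322


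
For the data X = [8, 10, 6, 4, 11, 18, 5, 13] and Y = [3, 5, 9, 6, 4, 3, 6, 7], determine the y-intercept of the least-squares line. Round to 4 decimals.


First find the slope: b1 = -0.2115.
Means: xbar = 9.3750, ybar = 5.3750.
b0 = ybar - b1 * xbar = 5.3750 - -0.2115 * 9.3750 = 7.3580.

7.3580


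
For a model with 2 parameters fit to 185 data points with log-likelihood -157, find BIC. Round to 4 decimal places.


k * ln(n) = 2 * ln(185) = 2 * 5.220356 = 10.440712.
-2 * loglik = -2 * (-157) = 314.
BIC = 10.440712 + 314 = 324.440712, which rounds to 324.4407.

324.4407


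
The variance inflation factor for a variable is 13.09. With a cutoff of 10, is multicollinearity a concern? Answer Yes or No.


Compare VIF = 13.09 to the threshold of 10.
13.09 >= 10, so the answer is Yes.

Yes


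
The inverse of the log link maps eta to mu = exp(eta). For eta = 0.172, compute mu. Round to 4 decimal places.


mu = exp(eta) = exp(0.172).
= 1.1877.

1.1877


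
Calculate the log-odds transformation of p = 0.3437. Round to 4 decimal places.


The odds are p/(1-p) = 0.3437 / 0.6563 = 0.5237.
logit(p) = ln(0.5237) = -0.6468.

-0.6468


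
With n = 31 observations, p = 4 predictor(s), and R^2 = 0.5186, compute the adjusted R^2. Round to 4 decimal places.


Adjusted R^2 = 1 - (1 - R^2) * (n-1)/(n-p-1).
(1 - R^2) = 0.4814.
(n-1)/(n-p-1) = 30/26.
(1 - R^2) * (n-1) = 0.4814 * 30 = 14.4420.
Divide by (n-p-1): 14.4420 / 26 = 0.5555.
Adj R^2 = 1 - 0.5555 = 0.4445.

0.4445


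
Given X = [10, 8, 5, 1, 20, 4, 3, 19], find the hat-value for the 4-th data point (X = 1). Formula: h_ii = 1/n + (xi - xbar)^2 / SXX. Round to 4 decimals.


Compute xbar = 8.7500 with n = 8 observations.
SXX = 363.5000.
Leverage = 1/8 + (1 - 8.7500)^2/363.5000 = 0.2902.

0.2902


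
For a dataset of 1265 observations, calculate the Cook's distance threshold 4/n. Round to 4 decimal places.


Using the rule of thumb:
Threshold = 4 / 1265 = 0.0032.

0.0032


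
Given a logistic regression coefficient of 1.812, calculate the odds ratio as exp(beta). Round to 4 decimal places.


Odds ratio = exp(beta) = exp(1.812).
= 6.1227.

6.1227


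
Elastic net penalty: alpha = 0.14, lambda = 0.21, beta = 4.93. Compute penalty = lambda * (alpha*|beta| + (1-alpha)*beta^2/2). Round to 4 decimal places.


L1 component = 0.14 * |4.93| = 0.6902.
L2 component = 0.86 * 4.93^2 / 2 = 10.4511.
Penalty = 0.21 * (0.6902 + 10.4511) = 0.21 * 11.1413 = 2.3397.

2.3397


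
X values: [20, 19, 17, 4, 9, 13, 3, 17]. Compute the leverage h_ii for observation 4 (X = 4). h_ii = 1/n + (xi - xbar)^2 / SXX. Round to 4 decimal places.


n = 8, xbar = 12.7500.
SXX = sum((xi - xbar)^2) = 313.5000.
h = 1/8 + (4 - 12.7500)^2 / 313.5000 = 0.3692.

0.3692


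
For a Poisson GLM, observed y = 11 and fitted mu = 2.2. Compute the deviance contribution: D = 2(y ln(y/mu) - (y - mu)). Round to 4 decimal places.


Compute y*ln(y/mu) = 11*ln(11/2.2) = 11*1.609438 = 17.703818.
y - mu = 8.8.
D = 2*(17.703818 - (8.8)) = 17.807636, which rounds to 17.8076.

17.8076


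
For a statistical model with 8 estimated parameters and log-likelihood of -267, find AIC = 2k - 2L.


AIC = 2*8 - 2*(-267).
= 16 + 534 = 550.

550


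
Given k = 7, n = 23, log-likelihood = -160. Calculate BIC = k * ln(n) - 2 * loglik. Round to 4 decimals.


ln(23) = 3.135494.
k * ln(n) = 7 * 3.135494 = 21.948458.
-2L = 320.
BIC = 21.948458 + 320 = 341.948458, which rounds to 341.9485.

341.9485


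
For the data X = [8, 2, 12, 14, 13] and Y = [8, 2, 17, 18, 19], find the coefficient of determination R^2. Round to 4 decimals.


After computing the OLS fit (b0=-1.7583, b1=1.4855):
SSres = 9.1798, SStot = 222.8000.
R^2 = 1 - 9.1798/222.8000 = 0.9588.

0.9588


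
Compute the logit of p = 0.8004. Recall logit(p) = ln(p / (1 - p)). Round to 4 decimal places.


1 - p = 0.1996.
p/(1-p) = 4.0100.
logit = ln(4.0100) = 1.3888.

1.3888


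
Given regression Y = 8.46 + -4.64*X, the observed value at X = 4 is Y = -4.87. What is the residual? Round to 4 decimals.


Fitted value at X = 4 is yhat = 8.46 + -4.64*4 = -10.1000.
Residual = -4.87 - -10.1000 = 5.2300.

5.2300


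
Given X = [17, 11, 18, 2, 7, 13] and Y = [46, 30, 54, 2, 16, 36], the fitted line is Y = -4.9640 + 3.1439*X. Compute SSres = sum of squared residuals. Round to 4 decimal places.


Compute predicted values, then residuals = yi - yhat_i.
Residuals: [-2.4823, 0.3811, 2.3738, 0.6762, -1.0433, 0.0933].
SSres = sum(residual^2) = 13.4964.

13.4964


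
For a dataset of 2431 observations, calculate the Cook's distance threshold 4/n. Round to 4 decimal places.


The threshold is 4/n.
4/2431 = 0.0016.

0.0016


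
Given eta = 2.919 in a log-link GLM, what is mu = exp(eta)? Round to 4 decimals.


mu = exp(eta) = exp(2.919).
= 18.5228.

18.5228


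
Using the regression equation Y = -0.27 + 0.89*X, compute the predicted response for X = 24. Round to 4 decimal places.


Predicted value:
Y = -0.27 + (0.89)(24) = -0.27 + 21.3600 = 21.0900.

21.0900


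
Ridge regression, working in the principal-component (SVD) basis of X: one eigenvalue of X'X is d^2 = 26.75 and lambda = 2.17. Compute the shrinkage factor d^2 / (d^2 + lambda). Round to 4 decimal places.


Denominator = d^2 + lambda = 26.75 + 2.17 = 28.9200.
Shrinkage = 26.75 / 28.9200 = 0.9250.

0.9250


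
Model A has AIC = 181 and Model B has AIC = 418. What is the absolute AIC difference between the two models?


Compute |181 - 418| = 237.
Model A has the smaller AIC.

237


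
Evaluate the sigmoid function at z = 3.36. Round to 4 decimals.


Compute exp(-3.3600) = 0.0347.
Sigmoid = 1 / (1 + 0.0347) = 1 / 1.0347 = 0.9664.

0.9664


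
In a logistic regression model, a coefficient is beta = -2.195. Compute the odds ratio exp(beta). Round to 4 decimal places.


Odds ratio = exp(beta) = exp(-2.195).
= 0.1114.

0.1114


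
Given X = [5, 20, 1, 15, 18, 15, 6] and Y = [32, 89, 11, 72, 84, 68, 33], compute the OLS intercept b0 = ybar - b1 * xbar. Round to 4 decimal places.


Compute b1 = 4.0884 from the OLS formula.
With xbar = 11.4286 and ybar = 55.5714, the intercept is:
b0 = 55.5714 - 4.0884 * 11.4286 = 8.8472.

8.8472


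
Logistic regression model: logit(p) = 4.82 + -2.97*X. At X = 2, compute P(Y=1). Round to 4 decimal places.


Compute z = 4.82 + (-2.97)(2) = -1.1200.
exp(-z) = 3.0649.
P = 1/(1 + 3.0649) = 0.2460.

0.2460


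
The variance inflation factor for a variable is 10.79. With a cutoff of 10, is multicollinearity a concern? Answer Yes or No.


The threshold is 10.
VIF = 10.79 is >= 10.
Multicollinearity indication: Yes.

Yes


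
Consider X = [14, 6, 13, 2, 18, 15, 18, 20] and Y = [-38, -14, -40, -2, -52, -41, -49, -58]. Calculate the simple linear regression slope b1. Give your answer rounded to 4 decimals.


Calculate xbar = 13.2500, ybar = -36.7500.
S_xx = 273.5000, S_xy = -837.5000.
Using b1 = S_xy / S_xx = -837.5000 / 273.5000, we get b1 = -3.0622.

-3.0622


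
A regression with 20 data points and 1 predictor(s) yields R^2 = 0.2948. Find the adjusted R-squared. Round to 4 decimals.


Using the formula:
(1 - 0.2948) = 0.7052.
Multiply by 19/18: 0.7052 * 19 = 13.3988, then 13.3988 / 18 = 0.7444.
Adj R^2 = 1 - 0.7444 = 0.2556.

0.2556


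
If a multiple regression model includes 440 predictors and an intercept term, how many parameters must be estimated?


Total coefficients = number of predictors + 1 (for the intercept).
= 440 + 1 = 441.

441


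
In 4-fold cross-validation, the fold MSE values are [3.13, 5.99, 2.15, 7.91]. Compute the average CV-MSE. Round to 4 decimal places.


Total MSE across folds = 19.1800.
CV-MSE = 19.1800/4 = 4.7950.

4.7950


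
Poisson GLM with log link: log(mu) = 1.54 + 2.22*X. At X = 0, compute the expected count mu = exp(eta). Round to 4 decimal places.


Compute eta = 1.54 + 2.22 * 0 = 1.5400.
Apply inverse link: mu = e^1.5400 = 4.6646.

4.6646


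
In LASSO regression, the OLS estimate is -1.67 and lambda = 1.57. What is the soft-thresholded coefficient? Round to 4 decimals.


Absolute value: |-1.67| = 1.67.
Compare to lambda = 1.57.
Since |beta| > lambda, coefficient = sign(beta)*(|beta| - lambda) = -0.1000.

-0.1000


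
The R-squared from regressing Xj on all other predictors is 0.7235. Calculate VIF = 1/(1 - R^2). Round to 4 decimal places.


Denominator: 1 - 0.7235 = 0.2765.
VIF = 1 / 0.2765 = 3.6166.

3.6166


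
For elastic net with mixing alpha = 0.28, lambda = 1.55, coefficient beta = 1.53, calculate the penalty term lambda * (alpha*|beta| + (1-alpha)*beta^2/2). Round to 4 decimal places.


Compute:
L1 = 0.28 * 1.53 = 0.4284.
L2 = 0.72 * 1.53^2 / 2 = 0.8427.
Penalty = 1.55 * (0.4284 + 0.8427) = 1.9702.

1.9702


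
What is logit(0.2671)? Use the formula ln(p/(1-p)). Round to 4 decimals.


Compute the odds: 0.2671/0.7329 = 0.3644.
Take the natural log: ln(0.3644) = -1.0094.

-1.0094


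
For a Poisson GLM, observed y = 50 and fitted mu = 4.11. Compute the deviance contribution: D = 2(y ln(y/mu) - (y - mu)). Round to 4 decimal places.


Compute y*ln(y/mu) = 50*ln(50/4.11) = 50*2.498600 = 124.930000.
y - mu = 45.89.
D = 2*(124.930000 - (45.89)) = 158.080000, which rounds to 158.0800.

158.0800


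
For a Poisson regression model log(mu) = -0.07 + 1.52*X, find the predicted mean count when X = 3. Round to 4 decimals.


Compute eta = -0.07 + 1.52 * 3 = 4.4900.
Apply inverse link: mu = e^4.4900 = 89.1214.

89.1214


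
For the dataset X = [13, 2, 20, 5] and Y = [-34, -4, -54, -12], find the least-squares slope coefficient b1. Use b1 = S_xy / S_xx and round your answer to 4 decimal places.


Calculate xbar = 10.0000, ybar = -26.0000.
S_xx = 198.0000, S_xy = -550.0000.
Using b1 = S_xy / S_xx = -550.0000 / 198.0000, we get b1 = -2.7778.

-2.7778


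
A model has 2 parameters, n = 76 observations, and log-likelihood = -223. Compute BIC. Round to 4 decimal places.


ln(76) = 4.330733.
k * ln(n) = 2 * 4.330733 = 8.661466.
-2L = 446.
BIC = 8.661466 + 446 = 454.661466, which rounds to 454.6615.

454.6615


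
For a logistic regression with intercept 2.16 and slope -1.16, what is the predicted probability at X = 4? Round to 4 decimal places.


z = 2.16 + -1.16 * 4 = -2.4800.
Sigmoid: P = 1 / (1 + exp(2.4800)) = 0.0773.

0.0773


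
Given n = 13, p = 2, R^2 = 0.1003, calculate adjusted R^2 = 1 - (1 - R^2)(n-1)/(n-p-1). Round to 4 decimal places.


Using the formula:
(1 - 0.1003) = 0.8997.
Multiply by 12/10: 0.8997 * 12 = 10.7964, then 10.7964 / 10 = 1.0796.
Adj R^2 = 1 - 1.0796 = -0.0796.

-0.0796


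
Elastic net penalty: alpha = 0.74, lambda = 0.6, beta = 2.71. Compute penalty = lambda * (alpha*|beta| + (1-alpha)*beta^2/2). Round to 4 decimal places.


L1 component = 0.74 * |2.71| = 2.0054.
L2 component = 0.26 * 2.71^2 / 2 = 0.9547.
Penalty = 0.6 * (2.0054 + 0.9547) = 0.6 * 2.9601 = 1.7761.

1.7761


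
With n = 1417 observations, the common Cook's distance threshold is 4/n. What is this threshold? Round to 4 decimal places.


Using the rule of thumb:
Threshold = 4 / 1417 = 0.0028.

0.0028


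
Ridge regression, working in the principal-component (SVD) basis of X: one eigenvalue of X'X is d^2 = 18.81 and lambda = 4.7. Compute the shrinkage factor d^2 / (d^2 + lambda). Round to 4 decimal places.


d^2 + lambda = 18.81 + 4.7 = 23.5100.
Shrinkage factor = 18.81/23.5100 = 0.8001.

0.8001


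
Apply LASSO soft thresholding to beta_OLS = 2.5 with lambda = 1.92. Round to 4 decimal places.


|beta_OLS| = 2.5.
lambda = 1.92.
Since |beta| > lambda, coefficient = sign(beta)*(|beta| - lambda) = 0.5800.
Result = 0.5800.

0.5800


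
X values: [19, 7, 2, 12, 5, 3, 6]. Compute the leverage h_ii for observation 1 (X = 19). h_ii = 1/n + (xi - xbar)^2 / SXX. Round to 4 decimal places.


Mean of X: xbar = 7.7143.
SXX = 211.4286.
For X = 19: h = 1/7 + (19 - 7.7143)^2/211.4286 = 0.7453.

0.7453


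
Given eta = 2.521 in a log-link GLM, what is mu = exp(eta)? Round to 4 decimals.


The inverse log link gives:
mu = exp(2.521) = 12.4410.

12.4410


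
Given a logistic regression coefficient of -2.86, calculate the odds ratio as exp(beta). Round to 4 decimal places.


The odds ratio is computed as:
OR = e^(-2.86) = 0.0573.

0.0573


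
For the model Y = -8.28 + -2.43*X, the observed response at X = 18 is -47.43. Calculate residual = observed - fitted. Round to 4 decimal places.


Compute yhat = -8.28 + (-2.43)(18) = -52.0200.
Residual = actual - predicted = -47.43 - -52.0200 = 4.5900.

4.5900


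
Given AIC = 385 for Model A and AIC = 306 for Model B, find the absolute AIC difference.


Compute |385 - 306| = 79.
Model B has the smaller AIC.

79


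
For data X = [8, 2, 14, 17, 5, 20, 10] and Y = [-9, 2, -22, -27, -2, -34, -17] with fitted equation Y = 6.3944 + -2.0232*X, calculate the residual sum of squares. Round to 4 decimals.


For each point, residual = actual - predicted.
Residuals: [0.7912, -0.3480, -0.0696, 1.0000, 1.7216, 0.0696, -3.1624].
Sum of squared residuals = 14.7215.

14.7215


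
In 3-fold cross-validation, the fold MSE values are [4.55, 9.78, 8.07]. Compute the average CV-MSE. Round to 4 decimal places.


Total MSE across folds = 22.4000.
CV-MSE = 22.4000/3 = 7.4667.

7.4667


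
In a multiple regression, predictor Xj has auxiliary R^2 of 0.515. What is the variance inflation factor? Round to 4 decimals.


Denominator: 1 - 0.515 = 0.485.
VIF = 1 / 0.485 = 2.0619.

2.0619
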